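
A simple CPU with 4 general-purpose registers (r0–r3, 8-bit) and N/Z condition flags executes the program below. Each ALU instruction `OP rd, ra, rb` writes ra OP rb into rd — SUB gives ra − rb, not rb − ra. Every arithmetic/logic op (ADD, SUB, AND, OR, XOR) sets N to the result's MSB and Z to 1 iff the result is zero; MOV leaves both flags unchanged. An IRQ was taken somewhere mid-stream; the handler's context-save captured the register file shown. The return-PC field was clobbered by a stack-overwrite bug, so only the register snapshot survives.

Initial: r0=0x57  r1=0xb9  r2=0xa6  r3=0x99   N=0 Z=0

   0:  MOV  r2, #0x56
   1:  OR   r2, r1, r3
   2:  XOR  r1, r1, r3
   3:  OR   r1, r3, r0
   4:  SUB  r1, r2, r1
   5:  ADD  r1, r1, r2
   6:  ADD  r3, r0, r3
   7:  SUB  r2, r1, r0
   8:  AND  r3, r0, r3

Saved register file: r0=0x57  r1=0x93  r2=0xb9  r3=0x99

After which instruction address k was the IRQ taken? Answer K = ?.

K = 5

after  0: r0=0x57 r1=0xb9 r2=0x56 r3=0x99  N=0 Z=0
after  1: r0=0x57 r1=0xb9 r2=0xb9 r3=0x99  N=1 Z=0
after  2: r0=0x57 r1=0x20 r2=0xb9 r3=0x99  N=0 Z=0
after  3: r0=0x57 r1=0xdf r2=0xb9 r3=0x99  N=1 Z=0
after  4: r0=0x57 r1=0xda r2=0xb9 r3=0x99  N=1 Z=0
after  5: r0=0x57 r1=0x93 r2=0xb9 r3=0x99  N=1 Z=0
-- IRQ taken; context saved, return-PC = 6 --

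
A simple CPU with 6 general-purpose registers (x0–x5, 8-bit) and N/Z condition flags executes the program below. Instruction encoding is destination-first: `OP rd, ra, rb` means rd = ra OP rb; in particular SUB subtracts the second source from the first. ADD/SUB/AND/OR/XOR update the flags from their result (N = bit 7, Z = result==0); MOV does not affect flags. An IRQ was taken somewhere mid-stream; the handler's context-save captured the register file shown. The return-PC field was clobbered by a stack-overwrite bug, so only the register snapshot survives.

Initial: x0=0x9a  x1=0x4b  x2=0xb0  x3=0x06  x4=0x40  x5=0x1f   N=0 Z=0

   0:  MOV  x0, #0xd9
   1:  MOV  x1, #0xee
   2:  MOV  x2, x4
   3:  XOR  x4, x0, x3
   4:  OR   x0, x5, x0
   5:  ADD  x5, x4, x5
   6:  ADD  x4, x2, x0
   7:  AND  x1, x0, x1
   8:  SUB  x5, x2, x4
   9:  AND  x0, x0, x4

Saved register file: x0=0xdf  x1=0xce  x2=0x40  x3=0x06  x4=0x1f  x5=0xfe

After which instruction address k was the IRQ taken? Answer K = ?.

after  0: x0=0xd9 x1=0x4b x2=0xb0 x3=0x06 x4=0x40 x5=0x1f  N=0 Z=0
after  1: x0=0xd9 x1=0xee x2=0xb0 x3=0x06 x4=0x40 x5=0x1f  N=0 Z=0
after  2: x0=0xd9 x1=0xee x2=0x40 x3=0x06 x4=0x40 x5=0x1f  N=0 Z=0
after  3: x0=0xd9 x1=0xee x2=0x40 x3=0x06 x4=0xdf x5=0x1f  N=1 Z=0
after  4: x0=0xdf x1=0xee x2=0x40 x3=0x06 x4=0xdf x5=0x1f  N=1 Z=0
after  5: x0=0xdf x1=0xee x2=0x40 x3=0x06 x4=0xdf x5=0xfe  N=1 Z=0
after  6: x0=0xdf x1=0xee x2=0x40 x3=0x06 x4=0x1f x5=0xfe  N=0 Z=0
after  7: x0=0xdf x1=0xce x2=0x40 x3=0x06 x4=0x1f x5=0xfe  N=1 Z=0
-- IRQ taken; context saved, return-PC = 8 --

K = 7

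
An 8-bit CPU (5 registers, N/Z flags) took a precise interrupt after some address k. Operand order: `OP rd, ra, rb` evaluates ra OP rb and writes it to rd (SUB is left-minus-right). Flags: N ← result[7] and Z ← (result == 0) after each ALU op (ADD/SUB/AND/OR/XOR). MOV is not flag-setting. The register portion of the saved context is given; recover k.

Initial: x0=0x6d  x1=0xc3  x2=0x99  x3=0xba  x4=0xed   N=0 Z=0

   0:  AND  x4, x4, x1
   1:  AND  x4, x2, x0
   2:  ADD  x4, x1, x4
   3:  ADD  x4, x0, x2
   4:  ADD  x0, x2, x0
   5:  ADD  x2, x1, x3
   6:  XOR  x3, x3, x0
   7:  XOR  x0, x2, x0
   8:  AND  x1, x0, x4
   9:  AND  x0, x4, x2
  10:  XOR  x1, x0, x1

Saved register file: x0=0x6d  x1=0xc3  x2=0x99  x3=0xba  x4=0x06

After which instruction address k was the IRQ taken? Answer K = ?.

after  0: x0=0x6d x1=0xc3 x2=0x99 x3=0xba x4=0xc1  N=1 Z=0
after  1: x0=0x6d x1=0xc3 x2=0x99 x3=0xba x4=0x09  N=0 Z=0
after  2: x0=0x6d x1=0xc3 x2=0x99 x3=0xba x4=0xcc  N=1 Z=0
after  3: x0=0x6d x1=0xc3 x2=0x99 x3=0xba x4=0x06  N=0 Z=0
-- IRQ taken; context saved, return-PC = 4 --

K = 3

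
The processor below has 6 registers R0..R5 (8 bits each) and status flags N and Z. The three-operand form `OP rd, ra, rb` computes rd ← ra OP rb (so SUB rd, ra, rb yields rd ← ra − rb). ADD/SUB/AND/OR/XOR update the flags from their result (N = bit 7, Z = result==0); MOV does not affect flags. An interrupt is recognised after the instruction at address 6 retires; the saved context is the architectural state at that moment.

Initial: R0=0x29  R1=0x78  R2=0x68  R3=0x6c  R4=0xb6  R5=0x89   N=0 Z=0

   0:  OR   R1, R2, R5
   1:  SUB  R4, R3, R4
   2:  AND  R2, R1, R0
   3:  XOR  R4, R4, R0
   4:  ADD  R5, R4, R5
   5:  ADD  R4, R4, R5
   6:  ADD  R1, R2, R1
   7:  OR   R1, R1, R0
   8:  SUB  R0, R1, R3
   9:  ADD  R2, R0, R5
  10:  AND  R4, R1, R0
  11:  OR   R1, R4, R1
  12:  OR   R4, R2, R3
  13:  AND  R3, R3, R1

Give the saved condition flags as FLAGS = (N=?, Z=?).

after  0: R0=0x29 R1=0xe9 R2=0x68 R3=0x6c R4=0xb6 R5=0x89  N=1 Z=0
after  1: R0=0x29 R1=0xe9 R2=0x68 R3=0x6c R4=0xb6 R5=0x89  N=1 Z=0
after  2: R0=0x29 R1=0xe9 R2=0x29 R3=0x6c R4=0xb6 R5=0x89  N=0 Z=0
after  3: R0=0x29 R1=0xe9 R2=0x29 R3=0x6c R4=0x9f R5=0x89  N=1 Z=0
after  4: R0=0x29 R1=0xe9 R2=0x29 R3=0x6c R4=0x9f R5=0x28  N=0 Z=0
after  5: R0=0x29 R1=0xe9 R2=0x29 R3=0x6c R4=0xc7 R5=0x28  N=1 Z=0
after  6: R0=0x29 R1=0x12 R2=0x29 R3=0x6c R4=0xc7 R5=0x28  N=0 Z=0
-- IRQ taken; context saved, return-PC = 7 --

FLAGS = (N=0, Z=0)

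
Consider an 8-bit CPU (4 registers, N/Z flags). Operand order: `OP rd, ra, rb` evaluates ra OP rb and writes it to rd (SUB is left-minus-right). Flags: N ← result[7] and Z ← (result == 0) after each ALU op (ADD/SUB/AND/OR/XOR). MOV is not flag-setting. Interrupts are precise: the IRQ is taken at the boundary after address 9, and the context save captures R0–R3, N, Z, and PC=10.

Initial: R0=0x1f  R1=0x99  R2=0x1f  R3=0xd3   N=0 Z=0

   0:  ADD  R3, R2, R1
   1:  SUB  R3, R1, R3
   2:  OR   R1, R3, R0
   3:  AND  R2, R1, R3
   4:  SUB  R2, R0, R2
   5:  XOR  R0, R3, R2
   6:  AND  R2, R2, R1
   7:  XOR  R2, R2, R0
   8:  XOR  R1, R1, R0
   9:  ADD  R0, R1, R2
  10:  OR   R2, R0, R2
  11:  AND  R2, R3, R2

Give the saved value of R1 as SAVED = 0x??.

SAVED = 0x20

after  0: R0=0x1f R1=0x99 R2=0x1f R3=0xb8  N=1 Z=0
after  1: R0=0x1f R1=0x99 R2=0x1f R3=0xe1  N=1 Z=0
after  2: R0=0x1f R1=0xff R2=0x1f R3=0xe1  N=1 Z=0
after  3: R0=0x1f R1=0xff R2=0xe1 R3=0xe1  N=1 Z=0
after  4: R0=0x1f R1=0xff R2=0x3e R3=0xe1  N=0 Z=0
after  5: R0=0xdf R1=0xff R2=0x3e R3=0xe1  N=1 Z=0
after  6: R0=0xdf R1=0xff R2=0x3e R3=0xe1  N=0 Z=0
after  7: R0=0xdf R1=0xff R2=0xe1 R3=0xe1  N=1 Z=0
after  8: R0=0xdf R1=0x20 R2=0xe1 R3=0xe1  N=0 Z=0
after  9: R0=0x01 R1=0x20 R2=0xe1 R3=0xe1  N=0 Z=0
-- IRQ taken; context saved, return-PC = 10 --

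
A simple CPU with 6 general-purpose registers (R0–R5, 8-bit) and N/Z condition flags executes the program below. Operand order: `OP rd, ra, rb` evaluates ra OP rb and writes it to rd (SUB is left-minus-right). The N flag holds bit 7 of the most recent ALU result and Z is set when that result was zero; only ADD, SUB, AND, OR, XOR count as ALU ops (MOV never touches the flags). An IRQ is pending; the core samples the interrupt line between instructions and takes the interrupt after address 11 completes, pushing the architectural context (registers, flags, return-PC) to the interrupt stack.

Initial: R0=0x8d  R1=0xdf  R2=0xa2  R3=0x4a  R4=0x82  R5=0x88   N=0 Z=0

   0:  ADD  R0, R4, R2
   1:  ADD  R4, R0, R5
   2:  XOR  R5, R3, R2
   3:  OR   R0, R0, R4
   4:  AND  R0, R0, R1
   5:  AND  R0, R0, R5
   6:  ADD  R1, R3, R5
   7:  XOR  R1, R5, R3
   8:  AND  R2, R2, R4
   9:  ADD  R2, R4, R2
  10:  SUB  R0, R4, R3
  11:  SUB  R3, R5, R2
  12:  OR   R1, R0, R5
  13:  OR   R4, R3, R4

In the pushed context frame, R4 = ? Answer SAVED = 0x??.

SAVED = 0xac

after  0: R0=0x24 R1=0xdf R2=0xa2 R3=0x4a R4=0x82 R5=0x88  N=0 Z=0
after  1: R0=0x24 R1=0xdf R2=0xa2 R3=0x4a R4=0xac R5=0x88  N=1 Z=0
after  2: R0=0x24 R1=0xdf R2=0xa2 R3=0x4a R4=0xac R5=0xe8  N=1 Z=0
after  3: R0=0xac R1=0xdf R2=0xa2 R3=0x4a R4=0xac R5=0xe8  N=1 Z=0
after  4: R0=0x8c R1=0xdf R2=0xa2 R3=0x4a R4=0xac R5=0xe8  N=1 Z=0
after  5: R0=0x88 R1=0xdf R2=0xa2 R3=0x4a R4=0xac R5=0xe8  N=1 Z=0
after  6: R0=0x88 R1=0x32 R2=0xa2 R3=0x4a R4=0xac R5=0xe8  N=0 Z=0
after  7: R0=0x88 R1=0xa2 R2=0xa2 R3=0x4a R4=0xac R5=0xe8  N=1 Z=0
after  8: R0=0x88 R1=0xa2 R2=0xa0 R3=0x4a R4=0xac R5=0xe8  N=1 Z=0
after  9: R0=0x88 R1=0xa2 R2=0x4c R3=0x4a R4=0xac R5=0xe8  N=0 Z=0
after 10: R0=0x62 R1=0xa2 R2=0x4c R3=0x4a R4=0xac R5=0xe8  N=0 Z=0
after 11: R0=0x62 R1=0xa2 R2=0x4c R3=0x9c R4=0xac R5=0xe8  N=1 Z=0
-- IRQ taken; context saved, return-PC = 12 --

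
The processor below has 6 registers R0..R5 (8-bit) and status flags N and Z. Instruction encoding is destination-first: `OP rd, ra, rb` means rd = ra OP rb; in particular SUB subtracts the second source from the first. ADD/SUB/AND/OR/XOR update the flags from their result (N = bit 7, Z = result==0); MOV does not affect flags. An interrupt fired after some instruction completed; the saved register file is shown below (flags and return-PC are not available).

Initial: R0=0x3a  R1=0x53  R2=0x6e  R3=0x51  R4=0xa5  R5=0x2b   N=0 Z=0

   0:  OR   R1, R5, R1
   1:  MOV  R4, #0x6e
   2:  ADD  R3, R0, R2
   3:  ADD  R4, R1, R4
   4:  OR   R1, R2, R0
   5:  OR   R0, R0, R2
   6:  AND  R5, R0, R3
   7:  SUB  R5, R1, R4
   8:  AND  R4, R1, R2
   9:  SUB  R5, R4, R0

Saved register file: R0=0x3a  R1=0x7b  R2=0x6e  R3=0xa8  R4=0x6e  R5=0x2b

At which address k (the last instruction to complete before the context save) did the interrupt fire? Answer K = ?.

after  0: R0=0x3a R1=0x7b R2=0x6e R3=0x51 R4=0xa5 R5=0x2b  N=0 Z=0
after  1: R0=0x3a R1=0x7b R2=0x6e R3=0x51 R4=0x6e R5=0x2b  N=0 Z=0
after  2: R0=0x3a R1=0x7b R2=0x6e R3=0xa8 R4=0x6e R5=0x2b  N=1 Z=0
-- IRQ taken; context saved, return-PC = 3 --

K = 2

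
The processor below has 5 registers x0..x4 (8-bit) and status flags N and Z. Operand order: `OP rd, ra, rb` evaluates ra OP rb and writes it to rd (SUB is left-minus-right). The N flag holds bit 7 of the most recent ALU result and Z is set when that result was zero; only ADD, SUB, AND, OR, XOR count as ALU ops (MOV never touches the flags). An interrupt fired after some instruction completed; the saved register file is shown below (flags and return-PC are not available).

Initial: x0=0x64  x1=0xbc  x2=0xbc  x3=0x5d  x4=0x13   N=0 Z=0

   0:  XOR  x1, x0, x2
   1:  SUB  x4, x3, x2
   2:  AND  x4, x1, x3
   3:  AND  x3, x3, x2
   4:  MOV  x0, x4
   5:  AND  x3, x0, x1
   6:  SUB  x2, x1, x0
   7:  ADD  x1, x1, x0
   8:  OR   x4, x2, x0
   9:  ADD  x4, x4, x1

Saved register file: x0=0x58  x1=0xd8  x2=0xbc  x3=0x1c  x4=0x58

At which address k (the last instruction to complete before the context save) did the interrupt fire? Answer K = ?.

after  0: x0=0x64 x1=0xd8 x2=0xbc x3=0x5d x4=0x13  N=1 Z=0
after  1: x0=0x64 x1=0xd8 x2=0xbc x3=0x5d x4=0xa1  N=1 Z=0
after  2: x0=0x64 x1=0xd8 x2=0xbc x3=0x5d x4=0x58  N=0 Z=0
after  3: x0=0x64 x1=0xd8 x2=0xbc x3=0x1c x4=0x58  N=0 Z=0
after  4: x0=0x58 x1=0xd8 x2=0xbc x3=0x1c x4=0x58  N=0 Z=0
-- IRQ taken; context saved, return-PC = 5 --

K = 4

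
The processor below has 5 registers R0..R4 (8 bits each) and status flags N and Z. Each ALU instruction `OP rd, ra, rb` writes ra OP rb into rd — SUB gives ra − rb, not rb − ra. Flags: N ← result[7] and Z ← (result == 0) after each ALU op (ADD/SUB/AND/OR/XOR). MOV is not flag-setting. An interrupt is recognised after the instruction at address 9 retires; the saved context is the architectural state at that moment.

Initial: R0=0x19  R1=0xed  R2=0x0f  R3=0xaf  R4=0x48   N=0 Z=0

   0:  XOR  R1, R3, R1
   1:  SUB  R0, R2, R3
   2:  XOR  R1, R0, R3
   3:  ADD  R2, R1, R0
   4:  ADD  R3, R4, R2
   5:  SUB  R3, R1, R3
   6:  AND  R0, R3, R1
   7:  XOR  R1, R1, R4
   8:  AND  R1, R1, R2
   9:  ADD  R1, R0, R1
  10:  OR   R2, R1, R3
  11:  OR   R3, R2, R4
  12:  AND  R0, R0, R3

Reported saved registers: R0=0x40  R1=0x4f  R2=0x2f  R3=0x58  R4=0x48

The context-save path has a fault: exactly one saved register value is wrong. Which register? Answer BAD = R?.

after  0: R0=0x19 R1=0x42 R2=0x0f R3=0xaf R4=0x48  N=0 Z=0
after  1: R0=0x60 R1=0x42 R2=0x0f R3=0xaf R4=0x48  N=0 Z=0
after  2: R0=0x60 R1=0xcf R2=0x0f R3=0xaf R4=0x48  N=1 Z=0
after  3: R0=0x60 R1=0xcf R2=0x2f R3=0xaf R4=0x48  N=0 Z=0
after  4: R0=0x60 R1=0xcf R2=0x2f R3=0x77 R4=0x48  N=0 Z=0
after  5: R0=0x60 R1=0xcf R2=0x2f R3=0x58 R4=0x48  N=0 Z=0
after  6: R0=0x48 R1=0xcf R2=0x2f R3=0x58 R4=0x48  N=0 Z=0
after  7: R0=0x48 R1=0x87 R2=0x2f R3=0x58 R4=0x48  N=1 Z=0
after  8: R0=0x48 R1=0x07 R2=0x2f R3=0x58 R4=0x48  N=0 Z=0
after  9: R0=0x48 R1=0x4f R2=0x2f R3=0x58 R4=0x48  N=0 Z=0
-- IRQ taken; context saved, return-PC = 10 --
mismatch: R0: reported 0x40 vs actual 0x48

BAD = R0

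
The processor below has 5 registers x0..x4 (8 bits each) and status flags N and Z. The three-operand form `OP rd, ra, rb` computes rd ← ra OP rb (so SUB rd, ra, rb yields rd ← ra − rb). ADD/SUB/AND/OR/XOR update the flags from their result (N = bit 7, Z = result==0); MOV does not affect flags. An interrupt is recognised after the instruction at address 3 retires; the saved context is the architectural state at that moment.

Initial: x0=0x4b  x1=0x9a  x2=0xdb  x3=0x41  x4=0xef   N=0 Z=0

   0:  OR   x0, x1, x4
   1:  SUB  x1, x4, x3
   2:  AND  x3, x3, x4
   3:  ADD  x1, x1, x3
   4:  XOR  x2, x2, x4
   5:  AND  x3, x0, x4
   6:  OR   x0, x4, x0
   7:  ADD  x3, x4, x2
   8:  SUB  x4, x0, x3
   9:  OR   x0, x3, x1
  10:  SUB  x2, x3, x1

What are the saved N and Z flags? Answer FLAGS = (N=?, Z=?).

FLAGS = (N=1, Z=0)

after  0: x0=0xff x1=0x9a x2=0xdb x3=0x41 x4=0xef  N=1 Z=0
after  1: x0=0xff x1=0xae x2=0xdb x3=0x41 x4=0xef  N=1 Z=0
after  2: x0=0xff x1=0xae x2=0xdb x3=0x41 x4=0xef  N=0 Z=0
after  3: x0=0xff x1=0xef x2=0xdb x3=0x41 x4=0xef  N=1 Z=0
-- IRQ taken; context saved, return-PC = 4 --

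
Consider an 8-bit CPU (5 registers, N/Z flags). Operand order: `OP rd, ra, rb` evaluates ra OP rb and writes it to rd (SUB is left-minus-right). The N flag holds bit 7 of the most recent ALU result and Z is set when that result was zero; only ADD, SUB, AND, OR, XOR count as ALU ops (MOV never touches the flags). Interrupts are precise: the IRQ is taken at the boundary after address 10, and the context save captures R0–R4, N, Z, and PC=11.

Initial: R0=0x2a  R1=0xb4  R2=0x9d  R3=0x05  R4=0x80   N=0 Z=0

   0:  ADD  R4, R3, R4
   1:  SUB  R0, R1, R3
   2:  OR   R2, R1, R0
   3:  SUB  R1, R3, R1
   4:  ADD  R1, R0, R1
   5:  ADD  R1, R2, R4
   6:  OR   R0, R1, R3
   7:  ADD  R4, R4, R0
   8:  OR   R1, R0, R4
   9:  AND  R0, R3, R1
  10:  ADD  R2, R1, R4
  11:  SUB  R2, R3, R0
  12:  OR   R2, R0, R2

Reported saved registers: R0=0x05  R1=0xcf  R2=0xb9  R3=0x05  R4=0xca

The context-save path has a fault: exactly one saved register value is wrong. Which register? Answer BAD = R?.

BAD = R2

after  0: R0=0x2a R1=0xb4 R2=0x9d R3=0x05 R4=0x85  N=1 Z=0
after  1: R0=0xaf R1=0xb4 R2=0x9d R3=0x05 R4=0x85  N=1 Z=0
after  2: R0=0xaf R1=0xb4 R2=0xbf R3=0x05 R4=0x85  N=1 Z=0
after  3: R0=0xaf R1=0x51 R2=0xbf R3=0x05 R4=0x85  N=0 Z=0
after  4: R0=0xaf R1=0x00 R2=0xbf R3=0x05 R4=0x85  N=0 Z=1
after  5: R0=0xaf R1=0x44 R2=0xbf R3=0x05 R4=0x85  N=0 Z=0
after  6: R0=0x45 R1=0x44 R2=0xbf R3=0x05 R4=0x85  N=0 Z=0
after  7: R0=0x45 R1=0x44 R2=0xbf R3=0x05 R4=0xca  N=1 Z=0
after  8: R0=0x45 R1=0xcf R2=0xbf R3=0x05 R4=0xca  N=1 Z=0
after  9: R0=0x05 R1=0xcf R2=0xbf R3=0x05 R4=0xca  N=0 Z=0
after 10: R0=0x05 R1=0xcf R2=0x99 R3=0x05 R4=0xca  N=1 Z=0
-- IRQ taken; context saved, return-PC = 11 --
mismatch: R2: reported 0xb9 vs actual 0x99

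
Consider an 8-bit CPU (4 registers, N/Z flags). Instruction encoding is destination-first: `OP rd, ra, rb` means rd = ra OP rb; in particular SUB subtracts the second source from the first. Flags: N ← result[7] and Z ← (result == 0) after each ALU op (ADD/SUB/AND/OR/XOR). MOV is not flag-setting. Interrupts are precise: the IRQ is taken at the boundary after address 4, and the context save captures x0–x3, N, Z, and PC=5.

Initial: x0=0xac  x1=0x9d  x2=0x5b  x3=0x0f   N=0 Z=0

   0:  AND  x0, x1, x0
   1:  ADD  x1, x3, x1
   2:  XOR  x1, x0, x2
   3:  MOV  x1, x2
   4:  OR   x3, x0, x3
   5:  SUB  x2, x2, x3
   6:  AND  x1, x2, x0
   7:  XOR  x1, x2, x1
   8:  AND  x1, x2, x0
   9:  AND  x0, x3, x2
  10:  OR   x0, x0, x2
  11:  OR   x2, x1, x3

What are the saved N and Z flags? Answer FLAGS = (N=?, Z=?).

after  0: x0=0x8c x1=0x9d x2=0x5b x3=0x0f  N=1 Z=0
after  1: x0=0x8c x1=0xac x2=0x5b x3=0x0f  N=1 Z=0
after  2: x0=0x8c x1=0xd7 x2=0x5b x3=0x0f  N=1 Z=0
after  3: x0=0x8c x1=0x5b x2=0x5b x3=0x0f  N=1 Z=0
after  4: x0=0x8c x1=0x5b x2=0x5b x3=0x8f  N=1 Z=0
-- IRQ taken; context saved, return-PC = 5 --

FLAGS = (N=1, Z=0)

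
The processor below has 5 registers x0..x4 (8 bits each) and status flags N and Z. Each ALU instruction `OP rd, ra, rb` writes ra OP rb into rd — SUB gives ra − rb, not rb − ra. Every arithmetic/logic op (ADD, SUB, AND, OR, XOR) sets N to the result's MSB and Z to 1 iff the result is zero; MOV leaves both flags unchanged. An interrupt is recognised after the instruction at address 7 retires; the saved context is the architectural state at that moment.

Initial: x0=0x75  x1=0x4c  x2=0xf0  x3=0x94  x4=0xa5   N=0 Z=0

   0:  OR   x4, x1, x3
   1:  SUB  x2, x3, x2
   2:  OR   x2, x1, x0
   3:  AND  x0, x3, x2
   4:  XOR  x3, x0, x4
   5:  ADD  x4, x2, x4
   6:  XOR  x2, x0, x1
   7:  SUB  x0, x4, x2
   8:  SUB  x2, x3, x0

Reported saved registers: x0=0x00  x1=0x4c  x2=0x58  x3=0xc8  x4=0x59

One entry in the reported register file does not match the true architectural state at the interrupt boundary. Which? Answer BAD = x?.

BAD = x0

after  0: x0=0x75 x1=0x4c x2=0xf0 x3=0x94 x4=0xdc  N=1 Z=0
after  1: x0=0x75 x1=0x4c x2=0xa4 x3=0x94 x4=0xdc  N=1 Z=0
after  2: x0=0x75 x1=0x4c x2=0x7d x3=0x94 x4=0xdc  N=0 Z=0
after  3: x0=0x14 x1=0x4c x2=0x7d x3=0x94 x4=0xdc  N=0 Z=0
after  4: x0=0x14 x1=0x4c x2=0x7d x3=0xc8 x4=0xdc  N=1 Z=0
after  5: x0=0x14 x1=0x4c x2=0x7d x3=0xc8 x4=0x59  N=0 Z=0
after  6: x0=0x14 x1=0x4c x2=0x58 x3=0xc8 x4=0x59  N=0 Z=0
after  7: x0=0x01 x1=0x4c x2=0x58 x3=0xc8 x4=0x59  N=0 Z=0
-- IRQ taken; context saved, return-PC = 8 --
mismatch: x0: reported 0x00 vs actual 0x01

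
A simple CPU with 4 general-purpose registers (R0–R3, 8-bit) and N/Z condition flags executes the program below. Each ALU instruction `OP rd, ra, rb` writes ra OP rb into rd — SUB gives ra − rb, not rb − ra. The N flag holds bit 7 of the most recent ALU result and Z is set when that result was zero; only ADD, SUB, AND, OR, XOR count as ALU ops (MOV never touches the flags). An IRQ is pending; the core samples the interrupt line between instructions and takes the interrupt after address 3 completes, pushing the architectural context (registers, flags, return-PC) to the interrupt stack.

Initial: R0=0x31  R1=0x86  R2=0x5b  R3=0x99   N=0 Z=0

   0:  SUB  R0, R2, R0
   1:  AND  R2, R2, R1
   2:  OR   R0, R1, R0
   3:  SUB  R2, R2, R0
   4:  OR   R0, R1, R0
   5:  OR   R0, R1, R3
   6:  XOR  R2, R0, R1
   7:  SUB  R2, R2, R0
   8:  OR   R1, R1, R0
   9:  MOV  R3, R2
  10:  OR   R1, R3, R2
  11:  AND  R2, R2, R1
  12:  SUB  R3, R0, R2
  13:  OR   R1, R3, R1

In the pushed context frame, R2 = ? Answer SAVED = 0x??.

SAVED = 0x54

after  0: R0=0x2a R1=0x86 R2=0x5b R3=0x99  N=0 Z=0
after  1: R0=0x2a R1=0x86 R2=0x02 R3=0x99  N=0 Z=0
after  2: R0=0xae R1=0x86 R2=0x02 R3=0x99  N=1 Z=0
after  3: R0=0xae R1=0x86 R2=0x54 R3=0x99  N=0 Z=0
-- IRQ taken; context saved, return-PC = 4 --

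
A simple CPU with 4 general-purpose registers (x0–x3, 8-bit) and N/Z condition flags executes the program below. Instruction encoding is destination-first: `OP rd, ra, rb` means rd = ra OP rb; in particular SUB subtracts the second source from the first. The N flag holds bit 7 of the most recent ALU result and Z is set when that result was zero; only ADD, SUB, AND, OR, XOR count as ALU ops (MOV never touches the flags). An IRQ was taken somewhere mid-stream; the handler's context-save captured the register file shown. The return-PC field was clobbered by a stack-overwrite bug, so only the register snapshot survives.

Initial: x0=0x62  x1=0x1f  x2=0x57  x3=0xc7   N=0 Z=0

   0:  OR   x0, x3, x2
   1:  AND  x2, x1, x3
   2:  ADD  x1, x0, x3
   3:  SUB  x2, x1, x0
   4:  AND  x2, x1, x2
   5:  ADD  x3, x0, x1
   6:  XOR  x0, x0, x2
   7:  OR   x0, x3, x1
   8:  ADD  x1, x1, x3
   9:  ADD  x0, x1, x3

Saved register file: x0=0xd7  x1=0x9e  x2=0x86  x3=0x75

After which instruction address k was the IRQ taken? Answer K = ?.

after  0: x0=0xd7 x1=0x1f x2=0x57 x3=0xc7  N=1 Z=0
after  1: x0=0xd7 x1=0x1f x2=0x07 x3=0xc7  N=0 Z=0
after  2: x0=0xd7 x1=0x9e x2=0x07 x3=0xc7  N=1 Z=0
after  3: x0=0xd7 x1=0x9e x2=0xc7 x3=0xc7  N=1 Z=0
after  4: x0=0xd7 x1=0x9e x2=0x86 x3=0xc7  N=1 Z=0
after  5: x0=0xd7 x1=0x9e x2=0x86 x3=0x75  N=0 Z=0
-- IRQ taken; context saved, return-PC = 6 --

K = 5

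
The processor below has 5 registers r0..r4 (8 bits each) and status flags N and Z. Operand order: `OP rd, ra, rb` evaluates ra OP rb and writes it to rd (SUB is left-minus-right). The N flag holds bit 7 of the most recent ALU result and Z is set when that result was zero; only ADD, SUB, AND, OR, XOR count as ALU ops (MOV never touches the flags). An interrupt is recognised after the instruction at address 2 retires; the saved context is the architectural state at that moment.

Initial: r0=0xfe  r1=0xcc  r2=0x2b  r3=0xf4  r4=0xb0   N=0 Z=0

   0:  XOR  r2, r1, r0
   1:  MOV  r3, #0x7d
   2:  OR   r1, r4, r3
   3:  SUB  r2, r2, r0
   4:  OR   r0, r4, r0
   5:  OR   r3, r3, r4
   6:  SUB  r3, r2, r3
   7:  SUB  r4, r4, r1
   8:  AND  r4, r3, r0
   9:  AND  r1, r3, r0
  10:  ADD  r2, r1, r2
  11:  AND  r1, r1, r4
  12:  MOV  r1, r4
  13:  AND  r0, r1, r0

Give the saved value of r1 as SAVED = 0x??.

after  0: r0=0xfe r1=0xcc r2=0x32 r3=0xf4 r4=0xb0  N=0 Z=0
after  1: r0=0xfe r1=0xcc r2=0x32 r3=0x7d r4=0xb0  N=0 Z=0
after  2: r0=0xfe r1=0xfd r2=0x32 r3=0x7d r4=0xb0  N=1 Z=0
-- IRQ taken; context saved, return-PC = 3 --

SAVED = 0xfd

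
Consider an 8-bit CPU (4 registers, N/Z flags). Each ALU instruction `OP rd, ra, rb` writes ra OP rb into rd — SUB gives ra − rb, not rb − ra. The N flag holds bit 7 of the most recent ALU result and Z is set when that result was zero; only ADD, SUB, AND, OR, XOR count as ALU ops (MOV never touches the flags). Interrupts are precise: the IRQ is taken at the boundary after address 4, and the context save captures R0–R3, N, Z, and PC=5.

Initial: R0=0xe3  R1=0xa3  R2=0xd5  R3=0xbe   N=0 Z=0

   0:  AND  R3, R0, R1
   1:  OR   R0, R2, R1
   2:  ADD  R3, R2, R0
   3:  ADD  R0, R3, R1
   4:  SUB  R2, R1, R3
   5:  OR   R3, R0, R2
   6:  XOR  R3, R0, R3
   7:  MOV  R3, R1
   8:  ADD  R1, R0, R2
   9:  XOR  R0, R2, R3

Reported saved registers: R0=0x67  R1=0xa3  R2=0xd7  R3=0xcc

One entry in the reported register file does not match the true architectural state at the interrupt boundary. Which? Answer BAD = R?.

BAD = R0

after  0: R0=0xe3 R1=0xa3 R2=0xd5 R3=0xa3  N=1 Z=0
after  1: R0=0xf7 R1=0xa3 R2=0xd5 R3=0xa3  N=1 Z=0
after  2: R0=0xf7 R1=0xa3 R2=0xd5 R3=0xcc  N=1 Z=0
after  3: R0=0x6f R1=0xa3 R2=0xd5 R3=0xcc  N=0 Z=0
after  4: R0=0x6f R1=0xa3 R2=0xd7 R3=0xcc  N=1 Z=0
-- IRQ taken; context saved, return-PC = 5 --
mismatch: R0: reported 0x67 vs actual 0x6f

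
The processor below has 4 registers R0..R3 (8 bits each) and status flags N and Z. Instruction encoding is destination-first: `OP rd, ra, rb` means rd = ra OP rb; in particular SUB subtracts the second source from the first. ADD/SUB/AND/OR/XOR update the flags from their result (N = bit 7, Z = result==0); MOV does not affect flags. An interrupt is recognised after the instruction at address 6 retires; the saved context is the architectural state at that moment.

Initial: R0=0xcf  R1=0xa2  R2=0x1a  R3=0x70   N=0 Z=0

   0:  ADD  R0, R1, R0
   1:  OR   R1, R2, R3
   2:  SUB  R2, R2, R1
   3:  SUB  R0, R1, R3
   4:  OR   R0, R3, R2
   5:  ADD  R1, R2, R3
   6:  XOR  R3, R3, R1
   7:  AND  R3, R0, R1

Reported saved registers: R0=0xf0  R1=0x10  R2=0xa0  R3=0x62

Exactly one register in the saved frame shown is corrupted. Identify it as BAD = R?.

BAD = R3

after  0: R0=0x71 R1=0xa2 R2=0x1a R3=0x70  N=0 Z=0
after  1: R0=0x71 R1=0x7a R2=0x1a R3=0x70  N=0 Z=0
after  2: R0=0x71 R1=0x7a R2=0xa0 R3=0x70  N=1 Z=0
after  3: R0=0x0a R1=0x7a R2=0xa0 R3=0x70  N=0 Z=0
after  4: R0=0xf0 R1=0x7a R2=0xa0 R3=0x70  N=1 Z=0
after  5: R0=0xf0 R1=0x10 R2=0xa0 R3=0x70  N=0 Z=0
after  6: R0=0xf0 R1=0x10 R2=0xa0 R3=0x60  N=0 Z=0
-- IRQ taken; context saved, return-PC = 7 --
mismatch: R3: reported 0x62 vs actual 0x60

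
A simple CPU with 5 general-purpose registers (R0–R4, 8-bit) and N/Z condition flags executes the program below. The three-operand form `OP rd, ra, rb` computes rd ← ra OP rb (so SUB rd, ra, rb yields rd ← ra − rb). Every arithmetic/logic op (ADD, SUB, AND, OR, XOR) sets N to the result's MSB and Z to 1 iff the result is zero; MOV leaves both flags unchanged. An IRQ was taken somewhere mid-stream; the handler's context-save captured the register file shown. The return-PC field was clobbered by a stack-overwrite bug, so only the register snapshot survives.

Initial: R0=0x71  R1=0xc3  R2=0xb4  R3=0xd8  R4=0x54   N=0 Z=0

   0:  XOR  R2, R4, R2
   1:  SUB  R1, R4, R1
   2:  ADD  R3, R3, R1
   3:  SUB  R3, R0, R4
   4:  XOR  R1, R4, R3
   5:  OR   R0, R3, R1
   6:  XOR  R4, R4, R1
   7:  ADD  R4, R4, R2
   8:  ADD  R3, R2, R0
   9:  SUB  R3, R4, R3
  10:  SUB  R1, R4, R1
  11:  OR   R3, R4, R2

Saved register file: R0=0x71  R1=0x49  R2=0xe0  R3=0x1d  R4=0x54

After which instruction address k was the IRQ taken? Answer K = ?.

after  0: R0=0x71 R1=0xc3 R2=0xe0 R3=0xd8 R4=0x54  N=1 Z=0
after  1: R0=0x71 R1=0x91 R2=0xe0 R3=0xd8 R4=0x54  N=1 Z=0
after  2: R0=0x71 R1=0x91 R2=0xe0 R3=0x69 R4=0x54  N=0 Z=0
after  3: R0=0x71 R1=0x91 R2=0xe0 R3=0x1d R4=0x54  N=0 Z=0
after  4: R0=0x71 R1=0x49 R2=0xe0 R3=0x1d R4=0x54  N=0 Z=0
-- IRQ taken; context saved, return-PC = 5 --

K = 4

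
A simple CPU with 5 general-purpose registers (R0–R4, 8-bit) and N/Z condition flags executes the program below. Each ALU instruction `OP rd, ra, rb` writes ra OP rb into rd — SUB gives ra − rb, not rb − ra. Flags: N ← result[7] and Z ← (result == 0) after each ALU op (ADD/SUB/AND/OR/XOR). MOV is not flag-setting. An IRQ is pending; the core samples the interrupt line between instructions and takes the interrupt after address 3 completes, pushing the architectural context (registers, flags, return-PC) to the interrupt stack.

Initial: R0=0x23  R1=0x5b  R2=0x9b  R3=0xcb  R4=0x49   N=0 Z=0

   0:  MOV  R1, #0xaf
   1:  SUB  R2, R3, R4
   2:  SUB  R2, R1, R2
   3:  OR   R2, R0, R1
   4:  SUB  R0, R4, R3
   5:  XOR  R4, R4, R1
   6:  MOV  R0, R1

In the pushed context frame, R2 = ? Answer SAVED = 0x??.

SAVED = 0xaf

after  0: R0=0x23 R1=0xaf R2=0x9b R3=0xcb R4=0x49  N=0 Z=0
after  1: R0=0x23 R1=0xaf R2=0x82 R3=0xcb R4=0x49  N=1 Z=0
after  2: R0=0x23 R1=0xaf R2=0x2d R3=0xcb R4=0x49  N=0 Z=0
after  3: R0=0x23 R1=0xaf R2=0xaf R3=0xcb R4=0x49  N=1 Z=0
-- IRQ taken; context saved, return-PC = 4 --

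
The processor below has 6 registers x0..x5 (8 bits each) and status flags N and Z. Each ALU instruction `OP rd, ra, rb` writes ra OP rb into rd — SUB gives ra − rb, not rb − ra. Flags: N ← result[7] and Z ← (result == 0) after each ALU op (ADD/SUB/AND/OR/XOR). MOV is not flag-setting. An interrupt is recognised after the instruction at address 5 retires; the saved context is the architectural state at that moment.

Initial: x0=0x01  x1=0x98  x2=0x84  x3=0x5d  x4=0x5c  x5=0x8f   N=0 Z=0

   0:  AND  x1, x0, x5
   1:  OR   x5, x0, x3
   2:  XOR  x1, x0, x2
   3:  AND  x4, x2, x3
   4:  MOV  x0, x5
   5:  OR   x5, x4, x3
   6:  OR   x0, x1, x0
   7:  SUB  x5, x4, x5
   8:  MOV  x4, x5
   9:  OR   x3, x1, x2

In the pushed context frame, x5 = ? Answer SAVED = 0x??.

after  0: x0=0x01 x1=0x01 x2=0x84 x3=0x5d x4=0x5c x5=0x8f  N=0 Z=0
after  1: x0=0x01 x1=0x01 x2=0x84 x3=0x5d x4=0x5c x5=0x5d  N=0 Z=0
after  2: x0=0x01 x1=0x85 x2=0x84 x3=0x5d x4=0x5c x5=0x5d  N=1 Z=0
after  3: x0=0x01 x1=0x85 x2=0x84 x3=0x5d x4=0x04 x5=0x5d  N=0 Z=0
after  4: x0=0x5d x1=0x85 x2=0x84 x3=0x5d x4=0x04 x5=0x5d  N=0 Z=0
after  5: x0=0x5d x1=0x85 x2=0x84 x3=0x5d x4=0x04 x5=0x5d  N=0 Z=0
-- IRQ taken; context saved, return-PC = 6 --

SAVED = 0x5d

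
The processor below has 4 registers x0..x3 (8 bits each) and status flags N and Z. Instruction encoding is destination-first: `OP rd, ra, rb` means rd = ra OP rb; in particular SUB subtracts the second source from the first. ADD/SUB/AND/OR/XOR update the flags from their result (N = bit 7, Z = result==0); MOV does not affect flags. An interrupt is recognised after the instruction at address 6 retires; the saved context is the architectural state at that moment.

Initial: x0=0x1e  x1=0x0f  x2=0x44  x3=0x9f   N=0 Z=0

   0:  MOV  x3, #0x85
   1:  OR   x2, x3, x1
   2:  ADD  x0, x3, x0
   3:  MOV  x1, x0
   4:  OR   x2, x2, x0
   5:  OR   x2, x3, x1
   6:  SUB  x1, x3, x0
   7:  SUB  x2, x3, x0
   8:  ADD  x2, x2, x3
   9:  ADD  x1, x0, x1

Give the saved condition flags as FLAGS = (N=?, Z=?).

FLAGS = (N=1, Z=0)

after  0: x0=0x1e x1=0x0f x2=0x44 x3=0x85  N=0 Z=0
after  1: x0=0x1e x1=0x0f x2=0x8f x3=0x85  N=1 Z=0
after  2: x0=0xa3 x1=0x0f x2=0x8f x3=0x85  N=1 Z=0
after  3: x0=0xa3 x1=0xa3 x2=0x8f x3=0x85  N=1 Z=0
after  4: x0=0xa3 x1=0xa3 x2=0xaf x3=0x85  N=1 Z=0
after  5: x0=0xa3 x1=0xa3 x2=0xa7 x3=0x85  N=1 Z=0
after  6: x0=0xa3 x1=0xe2 x2=0xa7 x3=0x85  N=1 Z=0
-- IRQ taken; context saved, return-PC = 7 --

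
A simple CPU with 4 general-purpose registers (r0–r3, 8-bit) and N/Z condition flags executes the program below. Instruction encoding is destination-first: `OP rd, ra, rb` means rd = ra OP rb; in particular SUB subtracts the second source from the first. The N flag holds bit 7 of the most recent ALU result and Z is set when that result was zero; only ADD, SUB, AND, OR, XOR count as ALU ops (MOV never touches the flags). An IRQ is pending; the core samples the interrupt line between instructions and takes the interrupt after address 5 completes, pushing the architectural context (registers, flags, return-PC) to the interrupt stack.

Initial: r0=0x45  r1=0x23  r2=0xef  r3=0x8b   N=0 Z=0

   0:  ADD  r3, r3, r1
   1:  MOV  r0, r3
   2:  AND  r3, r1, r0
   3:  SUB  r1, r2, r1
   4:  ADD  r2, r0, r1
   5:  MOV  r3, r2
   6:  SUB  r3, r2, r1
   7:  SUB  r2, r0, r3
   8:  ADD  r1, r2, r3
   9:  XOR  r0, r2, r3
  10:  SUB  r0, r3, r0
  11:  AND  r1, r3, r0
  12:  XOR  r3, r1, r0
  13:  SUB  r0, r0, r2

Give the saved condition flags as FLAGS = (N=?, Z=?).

FLAGS = (N=0, Z=0)

after  0: r0=0x45 r1=0x23 r2=0xef r3=0xae  N=1 Z=0
after  1: r0=0xae r1=0x23 r2=0xef r3=0xae  N=1 Z=0
after  2: r0=0xae r1=0x23 r2=0xef r3=0x22  N=0 Z=0
after  3: r0=0xae r1=0xcc r2=0xef r3=0x22  N=1 Z=0
after  4: r0=0xae r1=0xcc r2=0x7a r3=0x22  N=0 Z=0
after  5: r0=0xae r1=0xcc r2=0x7a r3=0x7a  N=0 Z=0
-- IRQ taken; context saved, return-PC = 6 --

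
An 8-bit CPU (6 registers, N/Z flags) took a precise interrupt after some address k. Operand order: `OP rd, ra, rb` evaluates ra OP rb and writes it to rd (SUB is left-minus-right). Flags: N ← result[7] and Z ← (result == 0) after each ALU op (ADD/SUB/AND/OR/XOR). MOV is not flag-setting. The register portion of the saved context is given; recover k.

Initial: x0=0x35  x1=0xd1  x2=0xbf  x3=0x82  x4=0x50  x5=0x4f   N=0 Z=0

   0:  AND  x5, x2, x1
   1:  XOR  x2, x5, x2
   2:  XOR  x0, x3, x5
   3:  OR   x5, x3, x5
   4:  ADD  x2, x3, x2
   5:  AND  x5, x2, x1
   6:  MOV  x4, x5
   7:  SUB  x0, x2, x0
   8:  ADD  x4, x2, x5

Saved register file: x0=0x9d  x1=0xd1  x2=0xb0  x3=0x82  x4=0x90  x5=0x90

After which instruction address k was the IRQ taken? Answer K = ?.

K = 7

after  0: x0=0x35 x1=0xd1 x2=0xbf x3=0x82 x4=0x50 x5=0x91  N=1 Z=0
after  1: x0=0x35 x1=0xd1 x2=0x2e x3=0x82 x4=0x50 x5=0x91  N=0 Z=0
after  2: x0=0x13 x1=0xd1 x2=0x2e x3=0x82 x4=0x50 x5=0x91  N=0 Z=0
after  3: x0=0x13 x1=0xd1 x2=0x2e x3=0x82 x4=0x50 x5=0x93  N=1 Z=0
after  4: x0=0x13 x1=0xd1 x2=0xb0 x3=0x82 x4=0x50 x5=0x93  N=1 Z=0
after  5: x0=0x13 x1=0xd1 x2=0xb0 x3=0x82 x4=0x50 x5=0x90  N=1 Z=0
after  6: x0=0x13 x1=0xd1 x2=0xb0 x3=0x82 x4=0x90 x5=0x90  N=1 Z=0
after  7: x0=0x9d x1=0xd1 x2=0xb0 x3=0x82 x4=0x90 x5=0x90  N=1 Z=0
-- IRQ taken; context saved, return-PC = 8 --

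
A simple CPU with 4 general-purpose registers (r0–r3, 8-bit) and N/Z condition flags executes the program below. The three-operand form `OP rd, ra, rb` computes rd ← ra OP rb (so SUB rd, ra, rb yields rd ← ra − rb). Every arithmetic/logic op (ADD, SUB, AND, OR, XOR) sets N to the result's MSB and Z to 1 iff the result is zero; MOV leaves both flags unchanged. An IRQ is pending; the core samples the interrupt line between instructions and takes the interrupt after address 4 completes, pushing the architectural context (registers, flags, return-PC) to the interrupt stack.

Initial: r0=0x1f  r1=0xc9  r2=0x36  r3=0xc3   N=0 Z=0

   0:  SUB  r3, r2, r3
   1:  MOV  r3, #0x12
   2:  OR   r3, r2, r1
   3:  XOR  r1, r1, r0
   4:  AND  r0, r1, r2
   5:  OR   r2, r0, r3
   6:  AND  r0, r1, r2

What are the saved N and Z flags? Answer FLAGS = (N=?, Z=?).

FLAGS = (N=0, Z=0)

after  0: r0=0x1f r1=0xc9 r2=0x36 r3=0x73  N=0 Z=0
after  1: r0=0x1f r1=0xc9 r2=0x36 r3=0x12  N=0 Z=0
after  2: r0=0x1f r1=0xc9 r2=0x36 r3=0xff  N=1 Z=0
after  3: r0=0x1f r1=0xd6 r2=0x36 r3=0xff  N=1 Z=0
after  4: r0=0x16 r1=0xd6 r2=0x36 r3=0xff  N=0 Z=0
-- IRQ taken; context saved, return-PC = 5 --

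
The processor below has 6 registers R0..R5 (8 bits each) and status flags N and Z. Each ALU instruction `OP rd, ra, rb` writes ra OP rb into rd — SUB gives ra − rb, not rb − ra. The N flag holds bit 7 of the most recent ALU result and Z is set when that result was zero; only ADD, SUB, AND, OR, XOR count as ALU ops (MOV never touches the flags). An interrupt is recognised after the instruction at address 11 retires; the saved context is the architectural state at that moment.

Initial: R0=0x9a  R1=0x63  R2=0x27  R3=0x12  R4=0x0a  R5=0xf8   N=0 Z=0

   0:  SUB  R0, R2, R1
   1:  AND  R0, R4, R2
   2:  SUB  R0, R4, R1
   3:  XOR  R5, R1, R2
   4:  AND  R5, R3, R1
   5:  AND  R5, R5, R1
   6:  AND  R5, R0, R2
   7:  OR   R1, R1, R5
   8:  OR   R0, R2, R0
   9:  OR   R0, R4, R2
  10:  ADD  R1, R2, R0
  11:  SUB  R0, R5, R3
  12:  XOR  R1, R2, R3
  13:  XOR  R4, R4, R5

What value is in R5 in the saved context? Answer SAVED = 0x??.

after  0: R0=0xc4 R1=0x63 R2=0x27 R3=0x12 R4=0x0a R5=0xf8  N=1 Z=0
after  1: R0=0x02 R1=0x63 R2=0x27 R3=0x12 R4=0x0a R5=0xf8  N=0 Z=0
after  2: R0=0xa7 R1=0x63 R2=0x27 R3=0x12 R4=0x0a R5=0xf8  N=1 Z=0
after  3: R0=0xa7 R1=0x63 R2=0x27 R3=0x12 R4=0x0a R5=0x44  N=0 Z=0
after  4: R0=0xa7 R1=0x63 R2=0x27 R3=0x12 R4=0x0a R5=0x02  N=0 Z=0
after  5: R0=0xa7 R1=0x63 R2=0x27 R3=0x12 R4=0x0a R5=0x02  N=0 Z=0
after  6: R0=0xa7 R1=0x63 R2=0x27 R3=0x12 R4=0x0a R5=0x27  N=0 Z=0
after  7: R0=0xa7 R1=0x67 R2=0x27 R3=0x12 R4=0x0a R5=0x27  N=0 Z=0
after  8: R0=0xa7 R1=0x67 R2=0x27 R3=0x12 R4=0x0a R5=0x27  N=1 Z=0
after  9: R0=0x2f R1=0x67 R2=0x27 R3=0x12 R4=0x0a R5=0x27  N=0 Z=0
after 10: R0=0x2f R1=0x56 R2=0x27 R3=0x12 R4=0x0a R5=0x27  N=0 Z=0
after 11: R0=0x15 R1=0x56 R2=0x27 R3=0x12 R4=0x0a R5=0x27  N=0 Z=0
-- IRQ taken; context saved, return-PC = 12 --

SAVED = 0x27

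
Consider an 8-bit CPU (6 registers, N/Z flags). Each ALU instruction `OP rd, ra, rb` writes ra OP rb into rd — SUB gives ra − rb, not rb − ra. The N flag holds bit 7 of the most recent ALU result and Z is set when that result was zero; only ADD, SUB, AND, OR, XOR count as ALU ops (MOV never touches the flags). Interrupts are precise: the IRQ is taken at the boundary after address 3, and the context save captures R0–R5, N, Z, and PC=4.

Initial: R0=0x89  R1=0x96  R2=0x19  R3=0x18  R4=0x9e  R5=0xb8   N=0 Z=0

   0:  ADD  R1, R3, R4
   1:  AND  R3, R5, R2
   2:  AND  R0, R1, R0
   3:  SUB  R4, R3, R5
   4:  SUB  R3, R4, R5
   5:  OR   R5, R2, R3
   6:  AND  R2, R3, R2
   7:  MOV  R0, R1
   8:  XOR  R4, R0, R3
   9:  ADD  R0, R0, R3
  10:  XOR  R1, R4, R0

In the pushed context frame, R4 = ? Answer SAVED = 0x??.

SAVED = 0x60

after  0: R0=0x89 R1=0xb6 R2=0x19 R3=0x18 R4=0x9e R5=0xb8  N=1 Z=0
after  1: R0=0x89 R1=0xb6 R2=0x19 R3=0x18 R4=0x9e R5=0xb8  N=0 Z=0
after  2: R0=0x80 R1=0xb6 R2=0x19 R3=0x18 R4=0x9e R5=0xb8  N=1 Z=0
after  3: R0=0x80 R1=0xb6 R2=0x19 R3=0x18 R4=0x60 R5=0xb8  N=0 Z=0
-- IRQ taken; context saved, return-PC = 4 --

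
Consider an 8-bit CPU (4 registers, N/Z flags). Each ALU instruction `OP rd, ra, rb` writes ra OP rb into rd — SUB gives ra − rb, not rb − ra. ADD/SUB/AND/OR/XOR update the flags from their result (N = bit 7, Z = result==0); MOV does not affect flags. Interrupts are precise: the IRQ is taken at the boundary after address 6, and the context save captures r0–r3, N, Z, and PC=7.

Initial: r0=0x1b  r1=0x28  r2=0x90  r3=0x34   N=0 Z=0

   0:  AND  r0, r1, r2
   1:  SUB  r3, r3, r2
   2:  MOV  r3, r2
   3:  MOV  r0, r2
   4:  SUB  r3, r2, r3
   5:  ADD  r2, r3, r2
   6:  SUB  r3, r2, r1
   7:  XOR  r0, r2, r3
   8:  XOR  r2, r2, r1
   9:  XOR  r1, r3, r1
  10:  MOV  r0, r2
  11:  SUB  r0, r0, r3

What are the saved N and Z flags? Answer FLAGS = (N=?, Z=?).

FLAGS = (N=0, Z=0)

after  0: r0=0x00 r1=0x28 r2=0x90 r3=0x34  N=0 Z=1
after  1: r0=0x00 r1=0x28 r2=0x90 r3=0xa4  N=1 Z=0
after  2: r0=0x00 r1=0x28 r2=0x90 r3=0x90  N=1 Z=0
after  3: r0=0x90 r1=0x28 r2=0x90 r3=0x90  N=1 Z=0
after  4: r0=0x90 r1=0x28 r2=0x90 r3=0x00  N=0 Z=1
after  5: r0=0x90 r1=0x28 r2=0x90 r3=0x00  N=1 Z=0
after  6: r0=0x90 r1=0x28 r2=0x90 r3=0x68  N=0 Z=0
-- IRQ taken; context saved, return-PC = 7 --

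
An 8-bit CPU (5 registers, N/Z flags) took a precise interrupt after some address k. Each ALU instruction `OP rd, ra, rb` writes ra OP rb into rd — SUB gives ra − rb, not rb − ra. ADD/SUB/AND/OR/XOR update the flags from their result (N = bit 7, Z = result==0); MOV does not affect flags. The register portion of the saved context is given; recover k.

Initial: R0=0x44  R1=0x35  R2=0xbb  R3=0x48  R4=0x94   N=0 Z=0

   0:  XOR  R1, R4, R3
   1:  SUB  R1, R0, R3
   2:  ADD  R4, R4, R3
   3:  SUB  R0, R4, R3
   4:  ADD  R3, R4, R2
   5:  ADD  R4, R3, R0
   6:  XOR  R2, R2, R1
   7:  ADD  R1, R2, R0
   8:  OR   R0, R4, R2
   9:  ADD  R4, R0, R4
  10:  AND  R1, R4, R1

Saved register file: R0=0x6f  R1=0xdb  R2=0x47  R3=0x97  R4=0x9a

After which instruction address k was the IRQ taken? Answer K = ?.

K = 9

after  0: R0=0x44 R1=0xdc R2=0xbb R3=0x48 R4=0x94  N=1 Z=0
after  1: R0=0x44 R1=0xfc R2=0xbb R3=0x48 R4=0x94  N=1 Z=0
after  2: R0=0x44 R1=0xfc R2=0xbb R3=0x48 R4=0xdc  N=1 Z=0
after  3: R0=0x94 R1=0xfc R2=0xbb R3=0x48 R4=0xdc  N=1 Z=0
after  4: R0=0x94 R1=0xfc R2=0xbb R3=0x97 R4=0xdc  N=1 Z=0
after  5: R0=0x94 R1=0xfc R2=0xbb R3=0x97 R4=0x2b  N=0 Z=0
after  6: R0=0x94 R1=0xfc R2=0x47 R3=0x97 R4=0x2b  N=0 Z=0
after  7: R0=0x94 R1=0xdb R2=0x47 R3=0x97 R4=0x2b  N=1 Z=0
after  8: R0=0x6f R1=0xdb R2=0x47 R3=0x97 R4=0x2b  N=0 Z=0
after  9: R0=0x6f R1=0xdb R2=0x47 R3=0x97 R4=0x9a  N=1 Z=0
-- IRQ taken; context saved, return-PC = 10 --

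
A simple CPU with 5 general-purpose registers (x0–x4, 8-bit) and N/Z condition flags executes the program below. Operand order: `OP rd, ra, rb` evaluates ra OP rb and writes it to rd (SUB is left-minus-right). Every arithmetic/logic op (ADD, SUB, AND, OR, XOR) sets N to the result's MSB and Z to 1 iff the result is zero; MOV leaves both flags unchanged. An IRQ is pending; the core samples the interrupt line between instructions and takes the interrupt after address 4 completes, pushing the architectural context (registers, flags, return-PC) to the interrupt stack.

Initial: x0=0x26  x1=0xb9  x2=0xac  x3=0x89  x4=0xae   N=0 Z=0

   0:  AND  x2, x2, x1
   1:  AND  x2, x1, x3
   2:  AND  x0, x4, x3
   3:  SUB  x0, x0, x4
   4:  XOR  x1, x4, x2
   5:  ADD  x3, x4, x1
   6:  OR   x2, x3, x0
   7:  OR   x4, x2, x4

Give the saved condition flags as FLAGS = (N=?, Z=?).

FLAGS = (N=0, Z=0)

after  0: x0=0x26 x1=0xb9 x2=0xa8 x3=0x89 x4=0xae  N=1 Z=0
after  1: x0=0x26 x1=0xb9 x2=0x89 x3=0x89 x4=0xae  N=1 Z=0
after  2: x0=0x88 x1=0xb9 x2=0x89 x3=0x89 x4=0xae  N=1 Z=0
after  3: x0=0xda x1=0xb9 x2=0x89 x3=0x89 x4=0xae  N=1 Z=0
after  4: x0=0xda x1=0x27 x2=0x89 x3=0x89 x4=0xae  N=0 Z=0
-- IRQ taken; context saved, return-PC = 5 --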